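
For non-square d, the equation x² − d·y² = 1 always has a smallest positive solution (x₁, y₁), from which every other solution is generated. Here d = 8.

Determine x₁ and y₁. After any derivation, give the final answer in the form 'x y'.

d=8: √d = [2; 1,4] (ℓ=2, even), read p_1/q_1
i=0: a=2 ⇒ p=2, q=1
i=1: a=1 ⇒ p=3, q=1
→ (3, 1).  Check: 3²=9, 8·1²=8, difference 1.

3 1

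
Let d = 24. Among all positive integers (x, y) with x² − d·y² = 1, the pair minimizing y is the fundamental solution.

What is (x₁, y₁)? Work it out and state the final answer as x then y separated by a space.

5 1

√24 = [4; 1,8, …], period ℓ=2 (even) → k=1
step 0: (4, 1)  from 4·(1,0) + (0,1)
step 1: (5, 1)  from 1·(4,1) + (1,0)
fundamental: x₁=5, y₁=1  (since 25 − 24·1 = 1)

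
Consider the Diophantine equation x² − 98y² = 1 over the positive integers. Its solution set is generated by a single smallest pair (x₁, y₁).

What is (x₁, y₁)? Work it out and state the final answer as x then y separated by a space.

99 10

[9; 1,8,1,18] for √98; ℓ=4 ⇒ convergent index 3
step 0: (9, 1)  from 9·(1,0) + (0,1)
step 1: (10, 1)  from 1·(9,1) + (1,0)
step 2: (89, 9)  from 8·(10,1) + (9,1)
step 3: (99, 10)  from 1·(89,9) + (10,1)
→ (99, 10).  Check: 99²=9801, 98·10²=9800, difference 1.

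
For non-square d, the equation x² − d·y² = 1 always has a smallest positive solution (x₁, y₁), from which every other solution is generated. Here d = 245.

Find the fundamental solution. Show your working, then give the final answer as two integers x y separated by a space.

√245 = [15; 1,1,1,7,6,7,1,1,1,30, …], period ℓ=10 (even) → k=9
k=0  a_k=15  p_k/q_k = 15/1
k=1  a_k=1  p_k/q_k = 16/1
k=2  a_k=1  p_k/q_k = 31/2
…
k=5  a_k=6  p_k/q_k = 2207/141
k=6  a_k=7  p_k/q_k = 15809/1010
k=7  a_k=1  p_k/q_k = 18016/1151
k=8  a_k=1  p_k/q_k = 33825/2161
k=9  a_k=1  p_k/q_k = 51841/3312
fundamental: x₁=51841, y₁=3312  (since 2687489281 − 245·10969344 = 1)

51841 3312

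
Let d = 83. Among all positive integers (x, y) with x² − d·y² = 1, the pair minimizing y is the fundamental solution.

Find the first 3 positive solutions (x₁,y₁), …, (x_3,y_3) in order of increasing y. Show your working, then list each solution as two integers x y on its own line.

√83 → a₀=9, period (9,18); ℓ=2 even so k=1
step 0: (9, 1)  from 9·(1,0) + (0,1)
step 1: (82, 9)  from 9·(9,1) + (1,0)
fundamental: x₁=82, y₁=9  (since 6724 − 83·81 = 1)
k=2:  x_2 = 82·82+83·9·9 = 13447,  y_2 = 82·9+9·82 = 1476
k=3:  x_3 = 82·13447+83·9·1476 = 2205226,  y_3 = 82·1476+9·13447 = 242055

82 9
13447 1476
2205226 242055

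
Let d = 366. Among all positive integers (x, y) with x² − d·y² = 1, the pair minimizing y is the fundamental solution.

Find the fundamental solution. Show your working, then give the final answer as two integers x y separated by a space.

907925 47458

√366 = [19; 7,1,1,1,2,12,2,1,1,1,7,38, …], period ℓ=12 (even) → k=11
k=0  a_k=19  p_k/q_k = 19/1
…
k=10  a_k=1  p_k/q_k = 119053/6223
k=11  a_k=7  p_k/q_k = 907925/47458
(x₁, y₁) = (907925, 47458);  907925² − 366·47458² = 1 ✓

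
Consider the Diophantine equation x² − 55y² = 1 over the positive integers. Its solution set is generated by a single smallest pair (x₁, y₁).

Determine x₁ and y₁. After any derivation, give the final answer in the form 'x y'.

d=55: √d = [7; 2,2,2,14] (ℓ=4, even), read p_3/q_3
i=0: a=7 ⇒ p=7, q=1
…
i=2: a=2 ⇒ p=37, q=5
i=3: a=2 ⇒ p=89, q=12
(x₁, y₁) = (89, 12);  89² − 55·12² = 1 ✓

89 12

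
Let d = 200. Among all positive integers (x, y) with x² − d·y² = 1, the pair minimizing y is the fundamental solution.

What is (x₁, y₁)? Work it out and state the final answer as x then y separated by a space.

d=200: √d = [14; 7,28] (ℓ=2, even), read p_1/q_1
i=0: a=14 ⇒ p=14, q=1
i=1: a=7 ⇒ p=99, q=7
→ (99, 7).  Check: 99²=9801, 200·7²=9800, difference 1.

99 7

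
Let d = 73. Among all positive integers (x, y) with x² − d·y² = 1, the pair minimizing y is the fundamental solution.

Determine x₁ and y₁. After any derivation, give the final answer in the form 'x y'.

2281249 267000

√73 → a₀=8, period (1,1,5,5,1,1,16); ℓ=7 odd so k=13
a_0=8:  p_0=8·1+0=8,  q_0=8·0+1=1
a_1=1:  p_1=1·8+1=9,  q_1=1·1+0=1
…
a_3=5:  p_3=5·17+9=94,  q_3=5·2+1=11
a_4=5:  p_4=5·94+17=487,  q_4=5·11+2=57
…
a_7=16:  p_7=16·1068+581=17669,  q_7=16·125+68=2068
a_8=1:  p_8=1·17669+1068=18737,  q_8=1·2068+125=2193
…
a_12=1:  p_12=1·1040241+200767=1241008,  q_12=1·121751+23498=145249
a_13=1:  p_13=1·1241008+1040241=2281249,  q_13=1·145249+121751=267000
(x₁, y₁) = (2281249, 267000);  2281249² − 73·267000² = 1 ✓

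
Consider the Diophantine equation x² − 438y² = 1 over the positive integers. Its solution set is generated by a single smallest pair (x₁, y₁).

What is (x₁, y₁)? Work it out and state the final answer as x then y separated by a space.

d=438: √d = [20; 1,12,1,40] (ℓ=4, even), read p_3/q_3
k=0  a_k=20  p_k/q_k = 20/1
…
k=2  a_k=12  p_k/q_k = 272/13
k=3  a_k=1  p_k/q_k = 293/14
(x₁, y₁) = (293, 14);  293² − 438·14² = 1 ✓

293 14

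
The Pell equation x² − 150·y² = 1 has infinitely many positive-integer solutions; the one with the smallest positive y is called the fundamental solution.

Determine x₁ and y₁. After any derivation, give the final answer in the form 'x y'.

49 4

d=150: √d = [12; 4,24] (ℓ=2, even), read p_1/q_1
i=0: a=12 ⇒ p=12, q=1
i=1: a=4 ⇒ p=49, q=4
(x₁, y₁) = (49, 4);  49² − 150·4² = 1 ✓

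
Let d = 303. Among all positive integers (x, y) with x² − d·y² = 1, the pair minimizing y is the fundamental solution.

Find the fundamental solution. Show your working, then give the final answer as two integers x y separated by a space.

2524 145

√303 → a₀=17, period (2,2,5,2,2,34); ℓ=6 even so k=5
a_0=17:  p_0=17·1+0=17,  q_0=17·0+1=1
a_1=2:  p_1=2·17+1=35,  q_1=2·1+0=2
…
a_3=5:  p_3=5·87+35=470,  q_3=5·5+2=27
a_4=2:  p_4=2·470+87=1027,  q_4=2·27+5=59
a_5=2:  p_5=2·1027+470=2524,  q_5=2·59+27=145
(x₁, y₁) = (2524, 145);  2524² − 303·145² = 1 ✓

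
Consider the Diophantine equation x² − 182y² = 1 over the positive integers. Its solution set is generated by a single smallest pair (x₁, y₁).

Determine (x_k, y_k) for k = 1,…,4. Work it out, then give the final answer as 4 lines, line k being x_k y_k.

27 2
1457 108
78651 5830
4245697 314712

√182 → a₀=13, period (2,26); ℓ=2 even so k=1
step 0: (13, 1)  from 13·(1,0) + (0,1)
step 1: (27, 2)  from 2·(13,1) + (1,0)
(x₁, y₁) = (27, 2);  27² − 182·2² = 1 ✓
(x_2, y_2) = (27·27 + 182·2·2, 27·2 + 2·27) = (1457, 108)
(x_3, y_3) = (27·1457 + 182·2·108, 27·108 + 2·1457) = (78651, 5830)
(x_4, y_4) = (27·78651 + 182·2·5830, 27·5830 + 2·78651) = (4245697, 314712)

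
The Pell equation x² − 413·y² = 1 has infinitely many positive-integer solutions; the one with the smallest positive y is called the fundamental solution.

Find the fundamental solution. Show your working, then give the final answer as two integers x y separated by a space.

113399 5580

[20; 3,9,1,4,1,9,3,40] for √413; ℓ=8 ⇒ convergent index 7
step 0: (20, 1)  from 20·(1,0) + (0,1)
…
step 2: (569, 28)  from 9·(61,3) + (20,1)
step 3: (630, 31)  from 1·(569,28) + (61,3)
…
step 5: (3719, 183)  from 1·(3089,152) + (630,31)
step 6: (36560, 1799)  from 9·(3719,183) + (3089,152)
step 7: (113399, 5580)  from 3·(36560,1799) + (3719,183)
(x₁, y₁) = (113399, 5580);  113399² − 413·5580² = 1 ✓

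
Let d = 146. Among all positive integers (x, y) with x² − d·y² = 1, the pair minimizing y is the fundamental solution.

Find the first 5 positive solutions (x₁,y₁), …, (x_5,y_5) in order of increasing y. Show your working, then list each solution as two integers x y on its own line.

d=146: √d = [12; 12,24] (ℓ=2, even), read p_1/q_1
a_0=12:  p_0=12·1+0=12,  q_0=12·0+1=1
a_1=12:  p_1=12·12+1=145,  q_1=12·1+0=12
fundamental: x₁=145, y₁=12  (since 21025 − 146·144 = 1)
(x_2, y_2) = (145·145 + 146·12·12, 145·12 + 12·145) = (42049, 3480)
(x_3, y_3) = (145·42049 + 146·12·3480, 145·3480 + 12·42049) = (12194065, 1009188)
(x_4, y_4) = (145·12194065 + 146·12·1009188, 145·1009188 + 12·12194065) = (3536236801, 292661040)
(x_5, y_5) = (145·3536236801 + 146·12·292661040, 145·292661040 + 12·3536236801) = (1025496478225, 84870692412)

145 12
42049 3480
12194065 1009188
3536236801 292661040
1025496478225 84870692412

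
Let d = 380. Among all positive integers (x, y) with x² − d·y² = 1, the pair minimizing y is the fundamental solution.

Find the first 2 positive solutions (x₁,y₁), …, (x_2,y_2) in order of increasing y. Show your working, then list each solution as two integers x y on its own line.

39 2
3041 156

√380 → a₀=19, period (2,38); ℓ=2 even so k=1
k=0  a_k=19  p_k/q_k = 19/1
k=1  a_k=2  p_k/q_k = 39/2
→ (39, 2).  Check: 39²=1521, 380·2²=1520, difference 1.
(39+2√380)^2 = 3041 + 156√380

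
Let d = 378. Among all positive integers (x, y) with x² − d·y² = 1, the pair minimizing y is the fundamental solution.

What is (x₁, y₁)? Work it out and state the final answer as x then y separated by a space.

8749 450

d=378: √d = [19; 2,3,1,4,1,3,2,38] (ℓ=8, even), read p_7/q_7
step 0: (19, 1)  from 19·(1,0) + (0,1)
step 1: (39, 2)  from 2·(19,1) + (1,0)
step 2: (136, 7)  from 3·(39,2) + (19,1)
…
step 5: (1011, 52)  from 1·(836,43) + (175,9)
step 6: (3869, 199)  from 3·(1011,52) + (836,43)
step 7: (8749, 450)  from 2·(3869,199) + (1011,52)
(x₁, y₁) = (8749, 450);  8749² − 378·450² = 1 ✓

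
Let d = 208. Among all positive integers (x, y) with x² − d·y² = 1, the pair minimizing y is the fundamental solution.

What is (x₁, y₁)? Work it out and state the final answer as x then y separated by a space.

649 45

[14; 2,2,1,2,2,28] for √208; ℓ=6 ⇒ convergent index 5
a_0=14:  p_0=14·1+0=14,  q_0=14·0+1=1
…
a_4=2:  p_4=2·101+72=274,  q_4=2·7+5=19
a_5=2:  p_5=2·274+101=649,  q_5=2·19+7=45
(x₁, y₁) = (649, 45);  649² − 208·45² = 1 ✓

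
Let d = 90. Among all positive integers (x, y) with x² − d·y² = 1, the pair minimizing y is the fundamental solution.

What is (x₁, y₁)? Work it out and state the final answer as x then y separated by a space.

√90 = [9; 2,18, …], period ℓ=2 (even) → k=1
a_0=9:  p_0=9·1+0=9,  q_0=9·0+1=1
a_1=2:  p_1=2·9+1=19,  q_1=2·1+0=2
(x₁, y₁) = (19, 2);  19² − 90·2² = 1 ✓

19 2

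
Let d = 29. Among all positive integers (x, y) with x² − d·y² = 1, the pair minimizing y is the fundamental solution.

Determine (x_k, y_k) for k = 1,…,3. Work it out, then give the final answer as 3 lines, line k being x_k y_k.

d=29: √d = [5; 2,1,1,2,10] (ℓ=5, odd), read p_9/q_9
i=0: a=5 ⇒ p=5, q=1
i=1: a=2 ⇒ p=11, q=2
i=2: a=1 ⇒ p=16, q=3
…
i=4: a=2 ⇒ p=70, q=13
…
i=6: a=2 ⇒ p=1524, q=283
i=7: a=1 ⇒ p=2251, q=418
i=8: a=1 ⇒ p=3775, q=701
i=9: a=2 ⇒ p=9801, q=1820
(x₁, y₁) = (9801, 1820);  9801² − 29·1820² = 1 ✓
(9801+1820√29)^2 = 192119201 + 35675640√29
(9801+1820√29)^3 = 3765920568201 + 699313893460√29

9801 1820
192119201 35675640
3765920568201 699313893460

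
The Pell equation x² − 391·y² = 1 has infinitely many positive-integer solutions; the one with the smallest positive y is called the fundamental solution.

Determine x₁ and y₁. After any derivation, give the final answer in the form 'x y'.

7338680 371133

[19; 1,3,2,2,1,…,3,1,38] for √391; ℓ=16 ⇒ convergent index 15
step 0: (19, 1)  from 19·(1,0) + (0,1)
…
step 2: (79, 4)  from 3·(20,1) + (19,1)
…
step 4: (435, 22)  from 2·(178,9) + (79,4)
…
step 6: (1048, 53)  from 1·(613,31) + (435,22)
step 7: (2709, 137)  from 2·(1048,53) + (613,31)
…
step 10: (160266, 8105)  from 1·(107747,5449) + (52519,2656)
…
step 14: (5678083, 287153)  from 3·(1660597,83980) + (696292,35213)
step 15: (7338680, 371133)  from 1·(5678083,287153) + (1660597,83980)
→ (7338680, 371133).  Check: 7338680²=53856224142400, 391·371133²=53856224142399, difference 1.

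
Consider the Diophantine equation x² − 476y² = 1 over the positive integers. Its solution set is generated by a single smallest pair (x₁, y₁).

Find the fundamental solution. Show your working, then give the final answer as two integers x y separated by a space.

d=476: √d = [21; 1,4,2,10,2,4,1,42] (ℓ=8, even), read p_7/q_7
i=0: a=21 ⇒ p=21, q=1
…
i=3: a=2 ⇒ p=240, q=11
i=4: a=10 ⇒ p=2509, q=115
…
i=6: a=4 ⇒ p=23541, q=1079
i=7: a=1 ⇒ p=28799, q=1320
fundamental: x₁=28799, y₁=1320  (since 829382401 − 476·1742400 = 1)

28799 1320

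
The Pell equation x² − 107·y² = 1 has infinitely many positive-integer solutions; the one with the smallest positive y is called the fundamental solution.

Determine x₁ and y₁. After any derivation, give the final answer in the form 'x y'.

962 93

√107 = [10; 2,1,9,1,2,20, …], period ℓ=6 (even) → k=5
step 0: (10, 1)  from 10·(1,0) + (0,1)
…
step 2: (31, 3)  from 1·(21,2) + (10,1)
step 3: (300, 29)  from 9·(31,3) + (21,2)
step 4: (331, 32)  from 1·(300,29) + (31,3)
step 5: (962, 93)  from 2·(331,32) + (300,29)
fundamental: x₁=962, y₁=93  (since 925444 − 107·8649 = 1)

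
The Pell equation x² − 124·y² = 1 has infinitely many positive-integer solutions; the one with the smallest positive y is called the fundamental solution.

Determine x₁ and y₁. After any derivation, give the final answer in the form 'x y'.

4620799 414960

√124 = [11; 7,2,1,1,1,…,2,7,22, …], period ℓ=16 (even) → k=15
step 0: (11, 1)  from 11·(1,0) + (0,1)
…
step 2: (167, 15)  from 2·(78,7) + (11,1)
step 3: (245, 22)  from 1·(167,15) + (78,7)
step 4: (412, 37)  from 1·(245,22) + (167,15)
step 5: (657, 59)  from 1·(412,37) + (245,22)
step 6: (2383, 214)  from 3·(657,59) + (412,37)
step 7: (3040, 273)  from 1·(2383,214) + (657,59)
step 8: (14543, 1306)  from 4·(3040,273) + (2383,214)
step 9: (17583, 1579)  from 1·(14543,1306) + (3040,273)
…
step 11: (84875, 7622)  from 1·(67292,6043) + (17583,1579)
…
step 14: (626251, 56239)  from 2·(237042,21287) + (152167,13665)
step 15: (4620799, 414960)  from 7·(626251,56239) + (237042,21287)
(x₁, y₁) = (4620799, 414960);  4620799² − 124·414960² = 1 ✓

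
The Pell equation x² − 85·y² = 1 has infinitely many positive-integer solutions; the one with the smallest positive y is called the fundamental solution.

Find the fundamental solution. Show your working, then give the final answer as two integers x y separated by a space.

√85 → a₀=9, period (4,1,1,4,18); ℓ=5 odd so k=9
k=0  a_k=9  p_k/q_k = 9/1
…
k=4  a_k=4  p_k/q_k = 378/41
k=5  a_k=18  p_k/q_k = 6887/747
…
k=8  a_k=1  p_k/q_k = 62739/6805
k=9  a_k=4  p_k/q_k = 285769/30996
fundamental: x₁=285769, y₁=30996  (since 81663921361 − 85·960752016 = 1)

285769 30996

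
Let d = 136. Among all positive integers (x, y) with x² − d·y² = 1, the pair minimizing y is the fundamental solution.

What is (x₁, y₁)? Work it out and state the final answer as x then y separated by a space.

35 3

√136 → a₀=11, period (1,1,1,22); ℓ=4 even so k=3
a_0=11:  p_0=11·1+0=11,  q_0=11·0+1=1
a_1=1:  p_1=1·11+1=12,  q_1=1·1+0=1
a_2=1:  p_2=1·12+11=23,  q_2=1·1+1=2
a_3=1:  p_3=1·23+12=35,  q_3=1·2+1=3
(x₁, y₁) = (35, 3);  35² − 136·3² = 1 ✓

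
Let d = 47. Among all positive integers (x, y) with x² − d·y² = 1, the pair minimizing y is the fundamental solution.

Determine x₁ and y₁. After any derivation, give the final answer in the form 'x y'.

48 7

d=47: √d = [6; 1,5,1,12] (ℓ=4, even), read p_3/q_3
a_0=6:  p_0=6·1+0=6,  q_0=6·0+1=1
a_1=1:  p_1=1·6+1=7,  q_1=1·1+0=1
a_2=5:  p_2=5·7+6=41,  q_2=5·1+1=6
a_3=1:  p_3=1·41+7=48,  q_3=1·6+1=7
(x₁, y₁) = (48, 7);  48² − 47·7² = 1 ✓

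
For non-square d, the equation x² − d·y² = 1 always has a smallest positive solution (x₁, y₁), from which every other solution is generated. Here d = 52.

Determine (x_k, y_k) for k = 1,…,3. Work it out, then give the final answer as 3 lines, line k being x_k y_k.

649 90
842401 116820
1093435849 151632270

d=52: √d = [7; 4,1,2,1,4,14] (ℓ=6, even), read p_5/q_5
k=0  a_k=7  p_k/q_k = 7/1
k=1  a_k=4  p_k/q_k = 29/4
k=2  a_k=1  p_k/q_k = 36/5
…
k=4  a_k=1  p_k/q_k = 137/19
k=5  a_k=4  p_k/q_k = 649/90
fundamental: x₁=649, y₁=90  (since 421201 − 52·8100 = 1)
n=2: (649,90)∘(649,90) = (649·649+52·90·90, 649·90+90·649) = (842401,116820)
n=3: (842401,116820)∘(649,90) = (649·842401+52·90·116820, 649·116820+90·842401) = (1093435849,151632270)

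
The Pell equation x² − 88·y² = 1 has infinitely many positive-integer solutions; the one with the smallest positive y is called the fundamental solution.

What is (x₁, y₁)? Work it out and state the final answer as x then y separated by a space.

√88 → a₀=9, period (2,1,1,1,2,18); ℓ=6 even so k=5
i=0: a=9 ⇒ p=9, q=1
i=1: a=2 ⇒ p=19, q=2
i=2: a=1 ⇒ p=28, q=3
i=3: a=1 ⇒ p=47, q=5
i=4: a=1 ⇒ p=75, q=8
i=5: a=2 ⇒ p=197, q=21
→ (197, 21).  Check: 197²=38809, 88·21²=38808, difference 1.

197 21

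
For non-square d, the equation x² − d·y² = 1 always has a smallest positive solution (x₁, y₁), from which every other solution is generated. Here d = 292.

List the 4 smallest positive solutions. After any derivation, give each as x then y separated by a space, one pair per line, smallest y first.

2281249 133500
10408194000001 609093483000
47487364308614281249 2778987798000400500
216661004683313632776000001 12679126270400622186966000

[17; 11,2,1,3,8,3,1,2,11,34] for √292; ℓ=10 ⇒ convergent index 9
i=0: a=17 ⇒ p=17, q=1
i=1: a=11 ⇒ p=188, q=11
…
i=3: a=1 ⇒ p=581, q=34
…
i=8: a=2 ⇒ p=200767, q=11749
i=9: a=11 ⇒ p=2281249, q=133500
(x₁, y₁) = (2281249, 133500);  2281249² − 292·133500² = 1 ✓
(x_2, y_2) = (2281249·2281249 + 292·133500·133500, 2281249·133500 + 133500·2281249) = (10408194000001, 609093483000)
(x_3, y_3) = (2281249·10408194000001 + 292·133500·609093483000, 2281249·609093483000 + 133500·10408194000001) = (47487364308614281249, 2778987798000400500)
(x_4, y_4) = (2281249·47487364308614281249 + 292·133500·2778987798000400500, 2281249·2778987798000400500 + 133500·47487364308614281249) = (216661004683313632776000001, 12679126270400622186966000)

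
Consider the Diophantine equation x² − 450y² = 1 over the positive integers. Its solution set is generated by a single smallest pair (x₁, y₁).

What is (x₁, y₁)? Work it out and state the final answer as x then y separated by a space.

19601 924

[21; 4,1,2,4,2,1,4,42] for √450; ℓ=8 ⇒ convergent index 7
k=0  a_k=21  p_k/q_k = 21/1
k=1  a_k=4  p_k/q_k = 85/4
…
k=4  a_k=4  p_k/q_k = 1294/61
k=5  a_k=2  p_k/q_k = 2885/136
k=6  a_k=1  p_k/q_k = 4179/197
k=7  a_k=4  p_k/q_k = 19601/924
fundamental: x₁=19601, y₁=924  (since 384199201 − 450·853776 = 1)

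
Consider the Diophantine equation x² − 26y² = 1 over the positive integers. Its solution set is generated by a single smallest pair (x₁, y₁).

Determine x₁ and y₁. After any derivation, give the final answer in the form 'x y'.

51 10

d=26: √d = [5; 10] (ℓ=1, odd), read p_1/q_1
i=0: a=5 ⇒ p=5, q=1
i=1: a=10 ⇒ p=51, q=10
(x₁, y₁) = (51, 10);  51² − 26·10² = 1 ✓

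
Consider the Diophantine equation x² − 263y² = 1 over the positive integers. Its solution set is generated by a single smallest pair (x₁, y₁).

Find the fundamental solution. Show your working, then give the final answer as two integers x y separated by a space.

[16; 4,1,1,1,1,15,1,1,1,1,4,32] for √263; ℓ=12 ⇒ convergent index 11
k=0  a_k=16  p_k/q_k = 16/1
…
k=3  a_k=1  p_k/q_k = 146/9
…
k=5  a_k=1  p_k/q_k = 373/23
…
k=7  a_k=1  p_k/q_k = 6195/382
k=8  a_k=1  p_k/q_k = 12017/741
k=9  a_k=1  p_k/q_k = 18212/1123
k=10  a_k=1  p_k/q_k = 30229/1864
k=11  a_k=4  p_k/q_k = 139128/8579
(x₁, y₁) = (139128, 8579);  139128² − 263·8579² = 1 ✓

139128 8579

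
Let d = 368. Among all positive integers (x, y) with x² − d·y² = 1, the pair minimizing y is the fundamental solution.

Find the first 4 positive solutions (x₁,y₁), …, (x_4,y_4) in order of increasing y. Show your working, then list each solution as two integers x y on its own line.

1151 60
2649601 138120
6099380351 317952180
14040770918401 731925780240

d=368: √d = [19; 5,2,5,38] (ℓ=4, even), read p_3/q_3
k=0  a_k=19  p_k/q_k = 19/1
…
k=2  a_k=2  p_k/q_k = 211/11
k=3  a_k=5  p_k/q_k = 1151/60
(x₁, y₁) = (1151, 60);  1151² − 368·60² = 1 ✓
(1151+60√368)^2 = 2649601 + 138120√368
(1151+60√368)^3 = 6099380351 + 317952180√368
(1151+60√368)^4 = 14040770918401 + 731925780240√368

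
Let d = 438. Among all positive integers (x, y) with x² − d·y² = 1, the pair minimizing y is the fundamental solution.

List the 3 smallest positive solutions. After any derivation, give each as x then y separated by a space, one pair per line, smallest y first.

√438 → a₀=20, period (1,12,1,40); ℓ=4 even so k=3
k=0  a_k=20  p_k/q_k = 20/1
…
k=2  a_k=12  p_k/q_k = 272/13
k=3  a_k=1  p_k/q_k = 293/14
(x₁, y₁) = (293, 14);  293² − 438·14² = 1 ✓
(x_2, y_2) = (293·293 + 438·14·14, 293·14 + 14·293) = (171697, 8204)
(x_3, y_3) = (293·171697 + 438·14·8204, 293·8204 + 14·171697) = (100614149, 4807530)

293 14
171697 8204
100614149 4807530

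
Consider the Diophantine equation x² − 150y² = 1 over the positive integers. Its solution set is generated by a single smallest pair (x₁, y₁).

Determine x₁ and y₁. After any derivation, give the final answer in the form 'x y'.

49 4

[12; 4,24] for √150; ℓ=2 ⇒ convergent index 1
step 0: (12, 1)  from 12·(1,0) + (0,1)
step 1: (49, 4)  from 4·(12,1) + (1,0)
→ (49, 4).  Check: 49²=2401, 150·4²=2400, difference 1.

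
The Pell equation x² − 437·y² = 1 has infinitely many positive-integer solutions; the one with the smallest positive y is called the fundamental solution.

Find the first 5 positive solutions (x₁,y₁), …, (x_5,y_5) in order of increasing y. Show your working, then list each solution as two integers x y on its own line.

4599 220
42301601 2023560
389090121399 18612704660
3578850894326401 171199655439120
32918270136924114999 1574694412116321100

√437 → a₀=20, period (1,9,2,9,1,40); ℓ=6 even so k=5
a_0=20:  p_0=20·1+0=20,  q_0=20·0+1=1
…
a_2=9:  p_2=9·21+20=209,  q_2=9·1+1=10
a_3=2:  p_3=2·209+21=439,  q_3=2·10+1=21
a_4=9:  p_4=9·439+209=4160,  q_4=9·21+10=199
a_5=1:  p_5=1·4160+439=4599,  q_5=1·199+21=220
(x₁, y₁) = (4599, 220);  4599² − 437·220² = 1 ✓
(4599+220√437)^2 = 42301601 + 2023560√437
(4599+220√437)^3 = 389090121399 + 18612704660√437
(4599+220√437)^4 = 3578850894326401 + 171199655439120√437
(4599+220√437)^5 = 32918270136924114999 + 1574694412116321100√437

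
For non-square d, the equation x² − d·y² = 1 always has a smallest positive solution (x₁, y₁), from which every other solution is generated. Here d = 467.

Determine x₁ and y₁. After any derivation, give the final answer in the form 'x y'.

1625626 75225

d=467: √d = [21; 1,1,1,1,3,…,1,1,42] (ℓ=14, even), read p_13/q_13
k=0  a_k=21  p_k/q_k = 21/1
…
k=3  a_k=1  p_k/q_k = 65/3
…
k=5  a_k=3  p_k/q_k = 389/18
k=6  a_k=3  p_k/q_k = 1275/59
k=7  a_k=21  p_k/q_k = 27164/1257
k=8  a_k=3  p_k/q_k = 82767/3830
k=9  a_k=3  p_k/q_k = 275465/12747
k=10  a_k=1  p_k/q_k = 358232/16577
k=11  a_k=1  p_k/q_k = 633697/29324
k=12  a_k=1  p_k/q_k = 991929/45901
k=13  a_k=1  p_k/q_k = 1625626/75225
fundamental: x₁=1625626, y₁=75225  (since 2642659891876 − 467·5658800625 = 1)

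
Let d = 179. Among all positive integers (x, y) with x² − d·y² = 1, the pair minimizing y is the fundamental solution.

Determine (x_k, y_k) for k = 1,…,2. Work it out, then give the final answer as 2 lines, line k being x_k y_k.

4190210 313191
35115719688199 2624672120220

[13; 2,1,1,1,3,…,1,2,26] for √179; ℓ=14 ⇒ convergent index 13
step 0: (13, 1)  from 13·(1,0) + (0,1)
…
step 5: (388, 29)  from 3·(107,8) + (67,5)
…
step 9: (438125, 32747)  from 3·(137042,10243) + (26999,2018)
…
step 12: (1588459, 118727)  from 1·(1013292,75737) + (575167,42990)
step 13: (4190210, 313191)  from 2·(1588459,118727) + (1013292,75737)
(x₁, y₁) = (4190210, 313191);  4190210² − 179·313191² = 1 ✓
(4190210+313191√179)^2 = 35115719688199 + 2624672120220√179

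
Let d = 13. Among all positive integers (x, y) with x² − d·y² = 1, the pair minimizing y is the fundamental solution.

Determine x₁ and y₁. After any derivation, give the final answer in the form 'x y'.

649 180

[3; 1,1,1,1,6] for √13; ℓ=5 ⇒ convergent index 9
i=0: a=3 ⇒ p=3, q=1
i=1: a=1 ⇒ p=4, q=1
i=2: a=1 ⇒ p=7, q=2
i=3: a=1 ⇒ p=11, q=3
…
i=6: a=1 ⇒ p=137, q=38
i=7: a=1 ⇒ p=256, q=71
i=8: a=1 ⇒ p=393, q=109
i=9: a=1 ⇒ p=649, q=180
→ (649, 180).  Check: 649²=421201, 13·180²=421200, difference 1.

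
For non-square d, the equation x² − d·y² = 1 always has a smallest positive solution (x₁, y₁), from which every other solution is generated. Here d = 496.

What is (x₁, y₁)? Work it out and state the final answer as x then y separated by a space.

d=496: √d = [22; 3,1,2,4,1,…,1,3,44] (ℓ=16, even), read p_15/q_15
step 0: (22, 1)  from 22·(1,0) + (0,1)
…
step 5: (1314, 59)  from 1·(1069,48) + (245,11)
…
step 14: (1252502, 56239)  from 1·(863293,38763) + (389209,17476)
step 15: (4620799, 207480)  from 3·(1252502,56239) + (863293,38763)
(x₁, y₁) = (4620799, 207480);  4620799² − 496·207480² = 1 ✓

4620799 207480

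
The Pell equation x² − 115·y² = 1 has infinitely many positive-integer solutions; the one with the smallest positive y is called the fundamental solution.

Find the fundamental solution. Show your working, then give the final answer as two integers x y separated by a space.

√115 = [10; 1,2,1,1,1,1,1,2,1,20, …], period ℓ=10 (even) → k=9
a_0=10:  p_0=10·1+0=10,  q_0=10·0+1=1
…
a_3=1:  p_3=1·32+11=43,  q_3=1·3+1=4
…
a_6=1:  p_6=1·118+75=193,  q_6=1·11+7=18
…
a_8=2:  p_8=2·311+193=815,  q_8=2·29+18=76
a_9=1:  p_9=1·815+311=1126,  q_9=1·76+29=105
→ (1126, 105).  Check: 1126²=1267876, 115·105²=1267875, difference 1.

1126 105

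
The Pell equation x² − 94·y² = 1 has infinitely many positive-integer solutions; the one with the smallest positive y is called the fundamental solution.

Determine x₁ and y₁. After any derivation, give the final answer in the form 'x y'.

√94 → a₀=9, period (1,2,3,1,1,…,2,1,18); ℓ=16 even so k=15
i=0: a=9 ⇒ p=9, q=1
…
i=6: a=5 ⇒ p=1241, q=128
…
i=8: a=8 ⇒ p=12953, q=1336
i=9: a=1 ⇒ p=14417, q=1487
i=10: a=5 ⇒ p=85038, q=8771
…
i=12: a=1 ⇒ p=184493, q=19029
…
i=14: a=2 ⇒ p=1490361, q=153719
i=15: a=1 ⇒ p=2143295, q=221064
fundamental: x₁=2143295, y₁=221064  (since 4593713457025 − 94·48869292096 = 1)

2143295 221064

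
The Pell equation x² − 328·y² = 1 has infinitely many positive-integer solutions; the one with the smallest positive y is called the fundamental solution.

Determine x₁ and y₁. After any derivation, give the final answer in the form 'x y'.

d=328: √d = [18; 9,36] (ℓ=2, even), read p_1/q_1
i=0: a=18 ⇒ p=18, q=1
i=1: a=9 ⇒ p=163, q=9
(x₁, y₁) = (163, 9);  163² − 328·9² = 1 ✓

163 9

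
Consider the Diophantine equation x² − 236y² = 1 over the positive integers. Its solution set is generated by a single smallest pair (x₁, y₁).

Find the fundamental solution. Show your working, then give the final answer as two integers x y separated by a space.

d=236: √d = [15; 2,1,3,5,1,6,1,5,3,1,2,30] (ℓ=12, even), read p_11/q_11
i=0: a=15 ⇒ p=15, q=1
…
i=10: a=1 ⇒ p=203535, q=13249
i=11: a=2 ⇒ p=561799, q=36570
(x₁, y₁) = (561799, 36570);  561799² − 236·36570² = 1 ✓

561799 36570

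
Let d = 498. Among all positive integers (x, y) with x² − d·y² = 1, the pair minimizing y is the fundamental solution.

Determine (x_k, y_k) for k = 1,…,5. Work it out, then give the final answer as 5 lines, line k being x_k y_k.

179777 8056
64639539457 2896567024
23241404969742401 1041472259739240
8356540122426119709697 374465516875386131936
3004627427155559641130652737 134640574453571113022377304

√498 = [22; 3,6,22,6,3,44, …], period ℓ=6 (even) → k=5
i=0: a=22 ⇒ p=22, q=1
i=1: a=3 ⇒ p=67, q=3
i=2: a=6 ⇒ p=424, q=19
…
i=4: a=6 ⇒ p=56794, q=2545
i=5: a=3 ⇒ p=179777, q=8056
→ (179777, 8056).  Check: 179777²=32319769729, 498·8056²=32319769728, difference 1.
n=2: (179777,8056)∘(179777,8056) = (179777·179777+498·8056·8056, 179777·8056+8056·179777) = (64639539457,2896567024)
n=3: (64639539457,2896567024)∘(179777,8056) = (179777·64639539457+498·8056·2896567024, 179777·2896567024+8056·64639539457) = (23241404969742401,1041472259739240)
n=4: (23241404969742401,1041472259739240)∘(179777,8056) = (179777·23241404969742401+498·8056·1041472259739240, 179777·1041472259739240+8056·23241404969742401) = (8356540122426119709697,374465516875386131936)
n=5: (8356540122426119709697,374465516875386131936)∘(179777,8056) = (179777·8356540122426119709697+498·8056·374465516875386131936, 179777·374465516875386131936+8056·8356540122426119709697) = (3004627427155559641130652737,134640574453571113022377304)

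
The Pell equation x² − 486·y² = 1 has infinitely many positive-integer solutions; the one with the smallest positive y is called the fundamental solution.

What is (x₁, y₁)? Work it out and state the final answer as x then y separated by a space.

√486 = [22; 22,44, …], period ℓ=2 (even) → k=1
i=0: a=22 ⇒ p=22, q=1
i=1: a=22 ⇒ p=485, q=22
(x₁, y₁) = (485, 22);  485² − 486·22² = 1 ✓

485 22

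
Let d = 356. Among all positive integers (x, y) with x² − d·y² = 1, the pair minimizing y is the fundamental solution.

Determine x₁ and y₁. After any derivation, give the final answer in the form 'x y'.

500001 26500

d=356: √d = [18; 1,6,1,1,2,…,6,1,36] (ℓ=14, even), read p_13/q_13
a_0=18:  p_0=18·1+0=18,  q_0=18·0+1=1
a_1=1:  p_1=1·18+1=19,  q_1=1·1+0=1
a_2=6:  p_2=6·19+18=132,  q_2=6·1+1=7
a_3=1:  p_3=1·132+19=151,  q_3=1·7+1=8
a_4=1:  p_4=1·151+132=283,  q_4=1·8+7=15
…
a_6=1:  p_6=1·717+283=1000,  q_6=1·38+15=53
a_7=8:  p_7=8·1000+717=8717,  q_7=8·53+38=462
a_8=1:  p_8=1·8717+1000=9717,  q_8=1·462+53=515
a_9=2:  p_9=2·9717+8717=28151,  q_9=2·515+462=1492
a_10=1:  p_10=1·28151+9717=37868,  q_10=1·1492+515=2007
…
a_12=6:  p_12=6·66019+37868=433982,  q_12=6·3499+2007=23001
a_13=1:  p_13=1·433982+66019=500001,  q_13=1·23001+3499=26500
→ (500001, 26500).  Check: 500001²=250001000001, 356·26500²=250001000000, difference 1.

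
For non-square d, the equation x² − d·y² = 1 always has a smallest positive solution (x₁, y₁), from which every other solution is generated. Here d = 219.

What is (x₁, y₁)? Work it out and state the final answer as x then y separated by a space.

74 5

d=219: √d = [14; 1,3,1,28] (ℓ=4, even), read p_3/q_3
k=0  a_k=14  p_k/q_k = 14/1
…
k=2  a_k=3  p_k/q_k = 59/4
k=3  a_k=1  p_k/q_k = 74/5
fundamental: x₁=74, y₁=5  (since 5476 − 219·25 = 1)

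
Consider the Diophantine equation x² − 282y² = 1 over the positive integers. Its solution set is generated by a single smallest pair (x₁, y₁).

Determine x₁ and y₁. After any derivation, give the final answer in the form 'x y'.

√282 → a₀=16, period (1,3,1,4,1,3,1,32); ℓ=8 even so k=7
k=0  a_k=16  p_k/q_k = 16/1
k=1  a_k=1  p_k/q_k = 17/1
k=2  a_k=3  p_k/q_k = 67/4
k=3  a_k=1  p_k/q_k = 84/5
k=4  a_k=4  p_k/q_k = 403/24
…
k=6  a_k=3  p_k/q_k = 1864/111
k=7  a_k=1  p_k/q_k = 2351/140
fundamental: x₁=2351, y₁=140  (since 5527201 − 282·19600 = 1)

2351 140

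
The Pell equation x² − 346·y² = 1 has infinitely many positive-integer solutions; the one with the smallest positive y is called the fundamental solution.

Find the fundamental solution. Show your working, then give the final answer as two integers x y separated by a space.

√346 → a₀=18, period (1,1,1,1,36); ℓ=5 odd so k=9
a_0=18:  p_0=18·1+0=18,  q_0=18·0+1=1
…
a_7=1:  p_7=1·3497+3404=6901,  q_7=1·188+183=371
a_8=1:  p_8=1·6901+3497=10398,  q_8=1·371+188=559
a_9=1:  p_9=1·10398+6901=17299,  q_9=1·559+371=930
→ (17299, 930).  Check: 17299²=299255401, 346·930²=299255400, difference 1.

17299 930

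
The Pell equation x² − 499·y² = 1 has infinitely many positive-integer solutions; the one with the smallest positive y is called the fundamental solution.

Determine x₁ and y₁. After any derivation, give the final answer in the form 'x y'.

4490 201

√499 → a₀=22, period (2,1,21,1,2,44); ℓ=6 even so k=5
i=0: a=22 ⇒ p=22, q=1
i=1: a=2 ⇒ p=45, q=2
i=2: a=1 ⇒ p=67, q=3
i=3: a=21 ⇒ p=1452, q=65
i=4: a=1 ⇒ p=1519, q=68
i=5: a=2 ⇒ p=4490, q=201
(x₁, y₁) = (4490, 201);  4490² − 499·201² = 1 ✓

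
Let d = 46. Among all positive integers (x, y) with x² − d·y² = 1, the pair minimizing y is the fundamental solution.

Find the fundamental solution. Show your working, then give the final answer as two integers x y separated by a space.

24335 3588

√46 → a₀=6, period (1,3,1,1,2,6,2,1,1,3,1,12); ℓ=12 even so k=11
a_0=6:  p_0=6·1+0=6,  q_0=6·0+1=1
a_1=1:  p_1=1·6+1=7,  q_1=1·1+0=1
a_2=3:  p_2=3·7+6=27,  q_2=3·1+1=4
a_3=1:  p_3=1·27+7=34,  q_3=1·4+1=5
a_4=1:  p_4=1·34+27=61,  q_4=1·5+4=9
…
a_6=6:  p_6=6·156+61=997,  q_6=6·23+9=147
a_7=2:  p_7=2·997+156=2150,  q_7=2·147+23=317
a_8=1:  p_8=1·2150+997=3147,  q_8=1·317+147=464
a_9=1:  p_9=1·3147+2150=5297,  q_9=1·464+317=781
a_10=3:  p_10=3·5297+3147=19038,  q_10=3·781+464=2807
a_11=1:  p_11=1·19038+5297=24335,  q_11=1·2807+781=3588
(x₁, y₁) = (24335, 3588);  24335² − 46·3588² = 1 ✓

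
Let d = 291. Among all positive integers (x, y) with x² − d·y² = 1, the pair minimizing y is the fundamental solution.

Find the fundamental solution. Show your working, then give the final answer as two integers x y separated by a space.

[17; 17,34] for √291; ℓ=2 ⇒ convergent index 1
step 0: (17, 1)  from 17·(1,0) + (0,1)
step 1: (290, 17)  from 17·(17,1) + (1,0)
(x₁, y₁) = (290, 17);  290² − 291·17² = 1 ✓

290 17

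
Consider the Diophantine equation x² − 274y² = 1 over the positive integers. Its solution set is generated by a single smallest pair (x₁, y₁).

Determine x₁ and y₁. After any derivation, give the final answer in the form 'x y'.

√274 → a₀=16, period (1,1,4,4,1,1,32); ℓ=7 odd so k=13
step 0: (16, 1)  from 16·(1,0) + (0,1)
…
step 2: (33, 2)  from 1·(17,1) + (16,1)
…
step 8: (47209, 2852)  from 1·(45802,2767) + (1407,85)
step 9: (93011, 5619)  from 1·(47209,2852) + (45802,2767)
step 10: (419253, 25328)  from 4·(93011,5619) + (47209,2852)
…
step 12: (2189276, 132259)  from 1·(1770023,106931) + (419253,25328)
step 13: (3959299, 239190)  from 1·(2189276,132259) + (1770023,106931)
→ (3959299, 239190).  Check: 3959299²=15676048571401, 274·239190²=15676048571400, difference 1.

3959299 239190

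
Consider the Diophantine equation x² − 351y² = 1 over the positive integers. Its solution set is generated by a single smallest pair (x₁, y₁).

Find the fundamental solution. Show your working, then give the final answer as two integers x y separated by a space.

[18; 1,2,1,3,2,2,2,3,1,2,1,36] for √351; ℓ=12 ⇒ convergent index 11
step 0: (18, 1)  from 18·(1,0) + (0,1)
step 1: (19, 1)  from 1·(18,1) + (1,0)
…
step 3: (75, 4)  from 1·(56,3) + (19,1)
…
step 6: (1555, 83)  from 2·(637,34) + (281,15)
step 7: (3747, 200)  from 2·(1555,83) + (637,34)
step 8: (12796, 683)  from 3·(3747,200) + (1555,83)
…
step 10: (45882, 2449)  from 2·(16543,883) + (12796,683)
step 11: (62425, 3332)  from 1·(45882,2449) + (16543,883)
(x₁, y₁) = (62425, 3332);  62425² − 351·3332² = 1 ✓

62425 3332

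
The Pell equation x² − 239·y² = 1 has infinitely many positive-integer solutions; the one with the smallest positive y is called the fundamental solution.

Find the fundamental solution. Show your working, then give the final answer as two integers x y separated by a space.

d=239: √d = [15; 2,5,1,2,4,15,4,2,1,5,2,30] (ℓ=12, even), read p_11/q_11
k=0  a_k=15  p_k/q_k = 15/1
k=1  a_k=2  p_k/q_k = 31/2
k=2  a_k=5  p_k/q_k = 170/11
k=3  a_k=1  p_k/q_k = 201/13
k=4  a_k=2  p_k/q_k = 572/37
k=5  a_k=4  p_k/q_k = 2489/161
k=6  a_k=15  p_k/q_k = 37907/2452
k=7  a_k=4  p_k/q_k = 154117/9969
k=8  a_k=2  p_k/q_k = 346141/22390
k=9  a_k=1  p_k/q_k = 500258/32359
k=10  a_k=5  p_k/q_k = 2847431/184185
k=11  a_k=2  p_k/q_k = 6195120/400729
→ (6195120, 400729).  Check: 6195120²=38379511814400, 239·400729²=38379511814399, difference 1.

6195120 400729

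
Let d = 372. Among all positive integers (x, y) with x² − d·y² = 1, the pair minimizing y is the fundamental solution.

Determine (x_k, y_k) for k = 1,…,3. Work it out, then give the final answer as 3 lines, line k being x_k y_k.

12151 630
295293601 15310260
7176225079351 372069937890

√372 = [19; 3,2,12,2,3,38, …], period ℓ=6 (even) → k=5
step 0: (19, 1)  from 19·(1,0) + (0,1)
…
step 2: (135, 7)  from 2·(58,3) + (19,1)
step 3: (1678, 87)  from 12·(135,7) + (58,3)
step 4: (3491, 181)  from 2·(1678,87) + (135,7)
step 5: (12151, 630)  from 3·(3491,181) + (1678,87)
fundamental: x₁=12151, y₁=630  (since 147646801 − 372·396900 = 1)
n=2: (12151,630)∘(12151,630) = (12151·12151+372·630·630, 12151·630+630·12151) = (295293601,15310260)
n=3: (295293601,15310260)∘(12151,630) = (12151·295293601+372·630·15310260, 12151·15310260+630·295293601) = (7176225079351,372069937890)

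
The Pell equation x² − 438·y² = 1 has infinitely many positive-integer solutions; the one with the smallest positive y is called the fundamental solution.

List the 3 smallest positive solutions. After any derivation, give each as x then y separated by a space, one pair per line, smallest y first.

√438 = [20; 1,12,1,40, …], period ℓ=4 (even) → k=3
i=0: a=20 ⇒ p=20, q=1
…
i=2: a=12 ⇒ p=272, q=13
i=3: a=1 ⇒ p=293, q=14
→ (293, 14).  Check: 293²=85849, 438·14²=85848, difference 1.
n=2: (293,14)∘(293,14) = (293·293+438·14·14, 293·14+14·293) = (171697,8204)
n=3: (171697,8204)∘(293,14) = (293·171697+438·14·8204, 293·8204+14·171697) = (100614149,4807530)

293 14
171697 8204
100614149 4807530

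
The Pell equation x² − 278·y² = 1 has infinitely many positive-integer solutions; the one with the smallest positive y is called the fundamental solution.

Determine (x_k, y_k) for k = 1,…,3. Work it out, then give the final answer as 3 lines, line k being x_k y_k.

2501 150
12510001 750300
62575022501 3753000450

[16; 1,2,16,2,1,32] for √278; ℓ=6 ⇒ convergent index 5
a_0=16:  p_0=16·1+0=16,  q_0=16·0+1=1
a_1=1:  p_1=1·16+1=17,  q_1=1·1+0=1
a_2=2:  p_2=2·17+16=50,  q_2=2·1+1=3
a_3=16:  p_3=16·50+17=817,  q_3=16·3+1=49
a_4=2:  p_4=2·817+50=1684,  q_4=2·49+3=101
a_5=1:  p_5=1·1684+817=2501,  q_5=1·101+49=150
fundamental: x₁=2501, y₁=150  (since 6255001 − 278·22500 = 1)
n=2: (2501,150)∘(2501,150) = (2501·2501+278·150·150, 2501·150+150·2501) = (12510001,750300)
n=3: (12510001,750300)∘(2501,150) = (2501·12510001+278·150·750300, 2501·750300+150·12510001) = (62575022501,3753000450)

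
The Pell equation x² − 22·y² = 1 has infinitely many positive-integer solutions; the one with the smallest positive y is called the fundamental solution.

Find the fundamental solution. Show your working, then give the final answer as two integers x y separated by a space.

d=22: √d = [4; 1,2,4,2,1,8] (ℓ=6, even), read p_5/q_5
step 0: (4, 1)  from 4·(1,0) + (0,1)
step 1: (5, 1)  from 1·(4,1) + (1,0)
…
step 4: (136, 29)  from 2·(61,13) + (14,3)
step 5: (197, 42)  from 1·(136,29) + (61,13)
(x₁, y₁) = (197, 42);  197² − 22·42² = 1 ✓

197 42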